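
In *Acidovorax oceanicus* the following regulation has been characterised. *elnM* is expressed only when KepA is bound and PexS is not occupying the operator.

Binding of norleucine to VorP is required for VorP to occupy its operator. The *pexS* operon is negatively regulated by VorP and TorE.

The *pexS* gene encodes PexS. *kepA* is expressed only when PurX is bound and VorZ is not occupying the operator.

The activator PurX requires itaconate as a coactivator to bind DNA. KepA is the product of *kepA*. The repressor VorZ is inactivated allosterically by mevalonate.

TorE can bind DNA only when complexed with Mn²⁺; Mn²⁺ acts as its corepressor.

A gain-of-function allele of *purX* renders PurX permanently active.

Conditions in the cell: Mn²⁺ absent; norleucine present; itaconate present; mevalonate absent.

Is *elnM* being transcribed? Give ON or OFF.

Norleucine is present, so VorP is active.
Mn²⁺ is absent, so TorE is inactive.
With repressor VorP bound, *pexS* is not transcribed.
So PexS is not produced.
Mevalonate is absent, so VorZ is active.
PurX is constitutively active in this strain.
With repressor VorZ bound, *kepA* is not transcribed.
So KepA is not produced.
Required activator KepA is absent, so *elnM* is not transcribed.

OFF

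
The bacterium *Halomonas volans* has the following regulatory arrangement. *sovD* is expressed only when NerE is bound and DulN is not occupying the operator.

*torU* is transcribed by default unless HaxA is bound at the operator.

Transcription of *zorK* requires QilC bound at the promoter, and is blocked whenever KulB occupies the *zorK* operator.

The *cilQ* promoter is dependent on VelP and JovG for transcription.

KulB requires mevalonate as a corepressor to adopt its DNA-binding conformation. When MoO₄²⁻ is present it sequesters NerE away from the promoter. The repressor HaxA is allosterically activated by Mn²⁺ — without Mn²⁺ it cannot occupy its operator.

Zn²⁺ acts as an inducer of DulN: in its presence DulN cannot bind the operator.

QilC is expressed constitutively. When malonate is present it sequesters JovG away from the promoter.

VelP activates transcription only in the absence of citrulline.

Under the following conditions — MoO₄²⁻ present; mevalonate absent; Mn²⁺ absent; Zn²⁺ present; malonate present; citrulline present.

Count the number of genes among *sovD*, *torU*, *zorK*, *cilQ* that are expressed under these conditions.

MoO₄²⁻ is present, so NerE is inactive.
Zn²⁺ is present, so DulN is inactive.
Required activator NerE is absent, so *sovD* is not transcribed.
→ *sovD* is OFF.
Mn²⁺ is absent, so HaxA is inactive.
With no repressor bound, *torU* is transcribed.
→ *torU* is ON.
QilC is produced constitutively and is active.
Mevalonate is absent, so KulB is inactive.
No repressor is bound and QilC is active, so *zorK* is transcribed.
→ *zorK* is ON.
Citrulline is present, so VelP is inactive.
Malonate is present, so JovG is inactive.
Required activator VelP is absent, so *cilQ* is not transcribed.
→ *cilQ* is OFF.
2 of the 4 genes are transcribed.

2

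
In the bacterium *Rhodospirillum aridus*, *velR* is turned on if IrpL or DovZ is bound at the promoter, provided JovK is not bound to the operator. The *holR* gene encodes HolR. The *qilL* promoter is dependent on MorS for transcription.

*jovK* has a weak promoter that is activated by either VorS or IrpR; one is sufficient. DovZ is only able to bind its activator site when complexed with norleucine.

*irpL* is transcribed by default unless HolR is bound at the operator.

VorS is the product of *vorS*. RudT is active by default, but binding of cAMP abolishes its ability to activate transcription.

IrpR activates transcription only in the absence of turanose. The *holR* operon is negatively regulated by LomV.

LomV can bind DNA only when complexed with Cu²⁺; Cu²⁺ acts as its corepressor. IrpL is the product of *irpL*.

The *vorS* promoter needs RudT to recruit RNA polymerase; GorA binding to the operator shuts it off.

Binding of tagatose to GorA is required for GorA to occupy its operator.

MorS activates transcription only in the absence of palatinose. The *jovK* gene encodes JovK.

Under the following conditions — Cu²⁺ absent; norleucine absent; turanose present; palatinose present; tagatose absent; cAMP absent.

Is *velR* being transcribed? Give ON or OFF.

Cu²⁺ is absent, so LomV is inactive.
With no repressor bound, *holR* is transcribed.
So HolR is produced and active.
With repressor HolR bound, *irpL* is not transcribed.
So IrpL is not produced.
Norleucine is absent, so DovZ is inactive.
Tagatose is absent, so GorA is inactive.
cAMP is absent, so RudT is active.
No repressor is bound and RudT is active, so *vorS* is transcribed.
So VorS is produced and active.
Turanose is present, so IrpR is inactive.
Activator VorS is present, so *jovK* is transcribed.
So JovK is produced and active.
With repressor JovK bound, *velR* is not transcribed.

OFF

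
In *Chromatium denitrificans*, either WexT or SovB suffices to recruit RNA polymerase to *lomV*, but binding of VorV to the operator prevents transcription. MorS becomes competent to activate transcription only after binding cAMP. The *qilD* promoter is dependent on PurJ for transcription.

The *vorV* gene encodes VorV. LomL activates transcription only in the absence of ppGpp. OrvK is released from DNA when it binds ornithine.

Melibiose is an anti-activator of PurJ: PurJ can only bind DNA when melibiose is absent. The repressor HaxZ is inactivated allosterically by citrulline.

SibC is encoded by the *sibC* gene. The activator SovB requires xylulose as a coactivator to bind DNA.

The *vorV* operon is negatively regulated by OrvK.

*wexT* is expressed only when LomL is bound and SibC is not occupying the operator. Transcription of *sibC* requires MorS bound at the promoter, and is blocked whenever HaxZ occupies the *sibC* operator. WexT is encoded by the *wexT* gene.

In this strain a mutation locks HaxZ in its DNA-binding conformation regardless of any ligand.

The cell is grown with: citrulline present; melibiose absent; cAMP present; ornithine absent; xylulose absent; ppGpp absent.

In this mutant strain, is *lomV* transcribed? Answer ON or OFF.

ppGpp is absent, so LomL is active.
cAMP is present, so MorS is active.
HaxZ is constitutively active in this strain.
With repressor HaxZ bound, *sibC* is not transcribed.
So SibC is not produced.
No repressor is bound and LomL is active, so *wexT* is transcribed.
So WexT is produced and active.
Xylulose is absent, so SovB is inactive.
Ornithine is absent, so OrvK is active.
With repressor OrvK bound, *vorV* is not transcribed.
So VorV is not produced.
Activator WexT is present, so *lomV* is transcribed.

ON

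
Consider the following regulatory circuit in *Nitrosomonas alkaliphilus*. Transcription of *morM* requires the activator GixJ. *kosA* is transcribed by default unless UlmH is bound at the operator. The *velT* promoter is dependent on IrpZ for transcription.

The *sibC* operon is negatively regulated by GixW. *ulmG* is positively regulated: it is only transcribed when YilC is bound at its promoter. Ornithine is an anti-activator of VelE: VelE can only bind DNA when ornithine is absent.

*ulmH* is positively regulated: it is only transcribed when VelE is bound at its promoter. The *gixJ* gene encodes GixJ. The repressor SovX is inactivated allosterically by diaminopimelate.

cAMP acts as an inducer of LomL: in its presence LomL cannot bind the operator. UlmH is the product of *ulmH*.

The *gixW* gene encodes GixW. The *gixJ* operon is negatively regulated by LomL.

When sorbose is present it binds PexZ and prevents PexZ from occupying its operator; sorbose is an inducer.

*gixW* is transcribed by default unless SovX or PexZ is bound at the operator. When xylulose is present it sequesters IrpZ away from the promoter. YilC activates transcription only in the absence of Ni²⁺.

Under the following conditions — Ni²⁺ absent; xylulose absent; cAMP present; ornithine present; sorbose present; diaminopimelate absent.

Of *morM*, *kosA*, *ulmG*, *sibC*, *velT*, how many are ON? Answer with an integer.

5

cAMP is present, so LomL is inactive.
With no repressor bound, *gixJ* is transcribed.
So GixJ is produced and active.
No repressor is bound and GixJ is active, so *morM* is transcribed.
→ *morM* is ON.
Ornithine is present, so VelE is inactive.
Required activator VelE is absent, so *ulmH* is not transcribed.
So UlmH is not produced.
With no repressor bound, *kosA* is transcribed.
→ *kosA* is ON.
Ni²⁺ is absent, so YilC is active.
No repressor is bound and YilC is active, so *ulmG* is transcribed.
→ *ulmG* is ON.
Diaminopimelate is absent, so SovX is active.
Sorbose is present, so PexZ is inactive.
With repressor SovX bound, *gixW* is not transcribed.
So GixW is not produced.
With no repressor bound, *sibC* is transcribed.
→ *sibC* is ON.
Xylulose is absent, so IrpZ is active.
No repressor is bound and IrpZ is active, so *velT* is transcribed.
→ *velT* is ON.
5 of the 5 genes are transcribed.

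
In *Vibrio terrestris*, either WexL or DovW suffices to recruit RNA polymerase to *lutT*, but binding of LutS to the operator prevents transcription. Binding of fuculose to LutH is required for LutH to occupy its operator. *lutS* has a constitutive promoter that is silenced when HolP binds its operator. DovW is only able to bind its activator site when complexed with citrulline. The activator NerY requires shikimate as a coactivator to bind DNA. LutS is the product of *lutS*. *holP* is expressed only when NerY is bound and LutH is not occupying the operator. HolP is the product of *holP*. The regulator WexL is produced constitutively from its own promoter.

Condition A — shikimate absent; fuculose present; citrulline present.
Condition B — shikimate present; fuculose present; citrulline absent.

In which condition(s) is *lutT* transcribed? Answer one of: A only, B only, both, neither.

neither

Condition A:
WexL is produced constitutively and is active.
Shikimate is absent, so NerY is inactive.
Fuculose is present, so LutH is active.
With repressor LutH bound, *holP* is not transcribed.
So HolP is not produced.
With no repressor bound, *lutS* is transcribed.
So LutS is produced and active.
Citrulline is present, so DovW is active.
With repressor LutS bound, *lutT* is not transcribed.
→ *lutT* is OFF in A.
Condition B:
WexL is produced constitutively and is active.
Shikimate is present, so NerY is active.
Fuculose is present, so LutH is active.
With repressor LutH bound, *holP* is not transcribed.
So HolP is not produced.
With no repressor bound, *lutS* is transcribed.
So LutS is produced and active.
Citrulline is absent, so DovW is inactive.
With repressor LutS bound, *lutT* is not transcribed.
→ *lutT* is OFF in B.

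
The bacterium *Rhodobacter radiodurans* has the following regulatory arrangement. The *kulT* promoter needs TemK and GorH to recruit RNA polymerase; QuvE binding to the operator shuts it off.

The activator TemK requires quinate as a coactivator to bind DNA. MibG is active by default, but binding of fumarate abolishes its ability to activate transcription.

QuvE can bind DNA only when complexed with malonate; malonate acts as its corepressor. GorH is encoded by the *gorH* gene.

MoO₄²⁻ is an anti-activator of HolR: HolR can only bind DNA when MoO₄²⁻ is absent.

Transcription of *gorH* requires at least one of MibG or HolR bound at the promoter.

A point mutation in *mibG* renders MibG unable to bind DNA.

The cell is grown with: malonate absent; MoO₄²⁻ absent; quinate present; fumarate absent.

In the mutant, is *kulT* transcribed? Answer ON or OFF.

Malonate is absent, so QuvE is inactive.
Quinate is present, so TemK is active.
MibG is non-functional in this strain, so it has no effect.
MoO₄²⁻ is absent, so HolR is active.
Activator HolR is present, so *gorH* is transcribed.
So GorH is produced and active.
No repressor is bound and TemK and GorH are active, so *kulT* is transcribed.

ON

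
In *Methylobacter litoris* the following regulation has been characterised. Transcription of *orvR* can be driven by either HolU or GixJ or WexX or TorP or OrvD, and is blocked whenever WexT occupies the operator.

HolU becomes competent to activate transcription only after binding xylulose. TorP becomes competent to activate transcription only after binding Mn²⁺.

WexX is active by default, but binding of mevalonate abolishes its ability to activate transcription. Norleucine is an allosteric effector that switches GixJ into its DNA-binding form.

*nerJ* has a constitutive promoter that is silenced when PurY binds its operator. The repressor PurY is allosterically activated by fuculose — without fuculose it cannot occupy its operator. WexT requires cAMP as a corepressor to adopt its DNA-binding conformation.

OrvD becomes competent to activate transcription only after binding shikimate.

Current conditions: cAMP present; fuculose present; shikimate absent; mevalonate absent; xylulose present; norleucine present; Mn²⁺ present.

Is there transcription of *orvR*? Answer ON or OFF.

OFF

Xylulose is present, so HolU is active.
Norleucine is present, so GixJ is active.
cAMP is present, so WexT is active.
Mevalonate is absent, so WexX is active.
Mn²⁺ is present, so TorP is active.
Shikimate is absent, so OrvD is inactive.
With repressor WexT bound, *orvR* is not transcribed.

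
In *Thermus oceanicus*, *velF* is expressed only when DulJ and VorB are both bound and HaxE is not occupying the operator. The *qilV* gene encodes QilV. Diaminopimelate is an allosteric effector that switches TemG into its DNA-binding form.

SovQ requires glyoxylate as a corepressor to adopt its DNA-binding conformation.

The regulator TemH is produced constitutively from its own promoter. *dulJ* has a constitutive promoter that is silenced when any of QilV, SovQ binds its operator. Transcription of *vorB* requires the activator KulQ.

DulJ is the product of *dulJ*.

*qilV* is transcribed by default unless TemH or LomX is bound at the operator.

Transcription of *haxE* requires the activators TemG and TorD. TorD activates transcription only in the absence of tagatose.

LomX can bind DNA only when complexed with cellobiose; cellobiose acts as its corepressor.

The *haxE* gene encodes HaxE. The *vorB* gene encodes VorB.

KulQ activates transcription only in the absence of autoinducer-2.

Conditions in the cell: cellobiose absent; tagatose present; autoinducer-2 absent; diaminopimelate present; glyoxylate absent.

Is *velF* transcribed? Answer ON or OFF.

TemH is produced constitutively and is active.
Cellobiose is absent, so LomX is inactive.
With repressor TemH bound, *qilV* is not transcribed.
So QilV is not produced.
Glyoxylate is absent, so SovQ is inactive.
With no repressor bound, *dulJ* is transcribed.
So DulJ is produced and active.
Autoinducer-2 is absent, so KulQ is active.
No repressor is bound and KulQ is active, so *vorB* is transcribed.
So VorB is produced and active.
Diaminopimelate is present, so TemG is active.
Tagatose is present, so TorD is inactive.
Required activator TorD is absent, so *haxE* is not transcribed.
So HaxE is not produced.
No repressor is bound and DulJ and VorB are active, so *velF* is transcribed.

ON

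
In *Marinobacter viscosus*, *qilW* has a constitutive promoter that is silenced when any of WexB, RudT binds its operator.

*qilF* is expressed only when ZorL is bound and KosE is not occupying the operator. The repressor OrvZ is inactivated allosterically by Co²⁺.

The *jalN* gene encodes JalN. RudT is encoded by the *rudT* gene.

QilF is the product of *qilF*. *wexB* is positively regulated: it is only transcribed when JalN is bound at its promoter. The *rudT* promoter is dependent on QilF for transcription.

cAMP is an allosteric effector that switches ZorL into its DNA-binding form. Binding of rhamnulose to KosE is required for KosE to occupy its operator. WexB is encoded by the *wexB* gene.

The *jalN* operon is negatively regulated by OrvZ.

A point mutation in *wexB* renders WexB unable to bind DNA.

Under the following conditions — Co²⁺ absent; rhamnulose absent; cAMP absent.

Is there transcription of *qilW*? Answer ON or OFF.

WexB is non-functional in this strain, so it has no effect.
cAMP is absent, so ZorL is inactive.
Rhamnulose is absent, so KosE is inactive.
Required activator ZorL is absent, so *qilF* is not transcribed.
So QilF is not produced.
Required activator QilF is absent, so *rudT* is not transcribed.
So RudT is not produced.
With no repressor bound, *qilW* is transcribed.

ON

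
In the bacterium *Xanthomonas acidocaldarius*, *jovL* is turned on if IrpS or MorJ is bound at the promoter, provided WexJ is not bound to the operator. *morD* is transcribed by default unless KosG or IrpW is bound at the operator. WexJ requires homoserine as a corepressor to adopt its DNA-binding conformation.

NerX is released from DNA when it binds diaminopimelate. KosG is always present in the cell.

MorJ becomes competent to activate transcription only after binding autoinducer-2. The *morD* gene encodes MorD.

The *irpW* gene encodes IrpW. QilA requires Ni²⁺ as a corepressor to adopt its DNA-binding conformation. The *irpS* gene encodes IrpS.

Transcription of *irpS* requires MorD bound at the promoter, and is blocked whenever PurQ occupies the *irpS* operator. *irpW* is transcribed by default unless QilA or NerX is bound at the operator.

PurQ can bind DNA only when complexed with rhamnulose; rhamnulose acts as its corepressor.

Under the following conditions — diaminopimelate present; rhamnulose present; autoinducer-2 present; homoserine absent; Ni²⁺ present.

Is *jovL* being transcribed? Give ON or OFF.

ON

Rhamnulose is present, so PurQ is active.
KosG is produced constitutively and is active.
Ni²⁺ is present, so QilA is active.
Diaminopimelate is present, so NerX is inactive.
With repressor QilA bound, *irpW* is not transcribed.
So IrpW is not produced.
With repressor KosG bound, *morD* is not transcribed.
So MorD is not produced.
With repressor PurQ bound, *irpS* is not transcribed.
So IrpS is not produced.
Autoinducer-2 is present, so MorJ is active.
Homoserine is absent, so WexJ is inactive.
Activator MorJ is present, so *jovL* is transcribed.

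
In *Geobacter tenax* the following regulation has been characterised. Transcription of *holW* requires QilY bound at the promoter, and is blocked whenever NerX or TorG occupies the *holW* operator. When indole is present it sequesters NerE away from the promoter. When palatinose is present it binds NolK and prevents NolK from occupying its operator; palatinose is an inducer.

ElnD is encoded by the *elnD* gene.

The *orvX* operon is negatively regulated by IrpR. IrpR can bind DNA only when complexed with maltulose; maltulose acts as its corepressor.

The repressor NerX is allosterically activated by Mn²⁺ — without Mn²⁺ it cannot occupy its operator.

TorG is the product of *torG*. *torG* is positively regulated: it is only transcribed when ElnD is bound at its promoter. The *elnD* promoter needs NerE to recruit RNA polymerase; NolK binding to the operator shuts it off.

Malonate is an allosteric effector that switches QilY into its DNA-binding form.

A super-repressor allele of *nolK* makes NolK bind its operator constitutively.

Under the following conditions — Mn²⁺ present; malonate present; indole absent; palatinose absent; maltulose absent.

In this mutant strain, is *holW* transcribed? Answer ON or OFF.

OFF

Mn²⁺ is present, so NerX is active.
Indole is absent, so NerE is active.
NolK is constitutively active in this strain.
With repressor NolK bound, *elnD* is not transcribed.
So ElnD is not produced.
Required activator ElnD is absent, so *torG* is not transcribed.
So TorG is not produced.
Malonate is present, so QilY is active.
With repressor NerX bound, *holW* is not transcribed.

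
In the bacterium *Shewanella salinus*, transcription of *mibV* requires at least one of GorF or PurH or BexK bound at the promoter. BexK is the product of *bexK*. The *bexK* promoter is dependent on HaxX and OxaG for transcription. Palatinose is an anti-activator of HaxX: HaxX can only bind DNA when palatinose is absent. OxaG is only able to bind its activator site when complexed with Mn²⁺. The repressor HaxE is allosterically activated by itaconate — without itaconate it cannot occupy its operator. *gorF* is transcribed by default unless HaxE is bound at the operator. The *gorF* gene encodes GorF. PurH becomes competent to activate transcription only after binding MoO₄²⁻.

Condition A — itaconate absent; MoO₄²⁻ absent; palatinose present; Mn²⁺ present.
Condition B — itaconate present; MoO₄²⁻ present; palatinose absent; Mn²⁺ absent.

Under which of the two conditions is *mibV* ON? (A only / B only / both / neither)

Condition A:
Itaconate is absent, so HaxE is inactive.
With no repressor bound, *gorF* is transcribed.
So GorF is produced and active.
MoO₄²⁻ is absent, so PurH is inactive.
Palatinose is present, so HaxX is inactive.
Mn²⁺ is present, so OxaG is active.
Required activator HaxX is absent, so *bexK* is not transcribed.
So BexK is not produced.
Activator GorF is present, so *mibV* is transcribed.
→ *mibV* is ON in A.
Condition B:
Itaconate is present, so HaxE is active.
With repressor HaxE bound, *gorF* is not transcribed.
So GorF is not produced.
MoO₄²⁻ is present, so PurH is active.
Palatinose is absent, so HaxX is active.
Mn²⁺ is absent, so OxaG is inactive.
Required activator OxaG is absent, so *bexK* is not transcribed.
So BexK is not produced.
Activator PurH is present, so *mibV* is transcribed.
→ *mibV* is ON in B.

both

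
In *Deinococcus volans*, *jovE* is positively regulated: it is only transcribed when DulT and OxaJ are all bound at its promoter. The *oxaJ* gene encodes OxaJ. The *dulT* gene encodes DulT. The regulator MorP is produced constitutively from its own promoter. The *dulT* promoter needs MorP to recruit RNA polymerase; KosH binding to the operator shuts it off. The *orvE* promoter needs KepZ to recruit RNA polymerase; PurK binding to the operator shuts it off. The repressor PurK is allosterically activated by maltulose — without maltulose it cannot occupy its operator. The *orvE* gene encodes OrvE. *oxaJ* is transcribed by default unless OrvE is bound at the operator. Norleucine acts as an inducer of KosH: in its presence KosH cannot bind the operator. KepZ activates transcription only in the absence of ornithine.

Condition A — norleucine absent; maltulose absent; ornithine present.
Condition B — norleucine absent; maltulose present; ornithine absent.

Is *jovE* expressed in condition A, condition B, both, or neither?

neither

Condition A:
Norleucine is absent, so KosH is active.
MorP is produced constitutively and is active.
With repressor KosH bound, *dulT* is not transcribed.
So DulT is not produced.
Maltulose is absent, so PurK is inactive.
Ornithine is present, so KepZ is inactive.
Required activator KepZ is absent, so *orvE* is not transcribed.
So OrvE is not produced.
With no repressor bound, *oxaJ* is transcribed.
So OxaJ is produced and active.
Required activator DulT is absent, so *jovE* is not transcribed.
→ *jovE* is OFF in A.
Condition B:
Norleucine is absent, so KosH is active.
MorP is produced constitutively and is active.
With repressor KosH bound, *dulT* is not transcribed.
So DulT is not produced.
Maltulose is present, so PurK is active.
Ornithine is absent, so KepZ is active.
With repressor PurK bound, *orvE* is not transcribed.
So OrvE is not produced.
With no repressor bound, *oxaJ* is transcribed.
So OxaJ is produced and active.
Required activator DulT is absent, so *jovE* is not transcribed.
→ *jovE* is OFF in B.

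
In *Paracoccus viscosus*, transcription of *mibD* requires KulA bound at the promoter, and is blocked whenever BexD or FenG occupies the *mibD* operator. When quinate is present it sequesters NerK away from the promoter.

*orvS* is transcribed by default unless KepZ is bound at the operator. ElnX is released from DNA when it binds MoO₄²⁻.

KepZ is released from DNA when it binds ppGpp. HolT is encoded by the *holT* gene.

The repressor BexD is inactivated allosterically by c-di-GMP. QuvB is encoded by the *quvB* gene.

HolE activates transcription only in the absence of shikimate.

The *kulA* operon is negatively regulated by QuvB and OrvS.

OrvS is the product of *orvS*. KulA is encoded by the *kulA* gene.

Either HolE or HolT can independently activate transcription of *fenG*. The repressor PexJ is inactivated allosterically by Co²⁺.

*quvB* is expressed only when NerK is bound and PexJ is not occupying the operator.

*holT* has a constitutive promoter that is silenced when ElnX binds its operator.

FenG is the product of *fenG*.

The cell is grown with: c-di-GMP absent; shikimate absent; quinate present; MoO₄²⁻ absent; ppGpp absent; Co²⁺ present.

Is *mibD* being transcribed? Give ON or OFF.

c-di-GMP is absent, so BexD is active.
Co²⁺ is present, so PexJ is inactive.
Quinate is present, so NerK is inactive.
Required activator NerK is absent, so *quvB* is not transcribed.
So QuvB is not produced.
ppGpp is absent, so KepZ is active.
With repressor KepZ bound, *orvS* is not transcribed.
So OrvS is not produced.
With no repressor bound, *kulA* is transcribed.
So KulA is produced and active.
Shikimate is absent, so HolE is active.
MoO₄²⁻ is absent, so ElnX is active.
With repressor ElnX bound, *holT* is not transcribed.
So HolT is not produced.
Activator HolE is present, so *fenG* is transcribed.
So FenG is produced and active.
With repressor BexD bound, *mibD* is not transcribed.

OFF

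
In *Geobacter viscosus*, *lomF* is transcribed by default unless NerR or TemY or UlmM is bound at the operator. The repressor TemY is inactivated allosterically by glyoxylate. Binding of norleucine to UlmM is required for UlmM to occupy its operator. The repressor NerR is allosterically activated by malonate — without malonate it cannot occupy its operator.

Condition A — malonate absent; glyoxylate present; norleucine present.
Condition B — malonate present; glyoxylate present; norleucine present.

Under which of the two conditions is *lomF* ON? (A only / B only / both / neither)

Condition A:
Malonate is absent, so NerR is inactive.
Glyoxylate is present, so TemY is inactive.
Norleucine is present, so UlmM is active.
With repressor UlmM bound, *lomF* is not transcribed.
→ *lomF* is OFF in A.
Condition B:
Malonate is present, so NerR is active.
Glyoxylate is present, so TemY is inactive.
Norleucine is present, so UlmM is active.
With repressor NerR bound, *lomF* is not transcribed.
→ *lomF* is OFF in B.

neither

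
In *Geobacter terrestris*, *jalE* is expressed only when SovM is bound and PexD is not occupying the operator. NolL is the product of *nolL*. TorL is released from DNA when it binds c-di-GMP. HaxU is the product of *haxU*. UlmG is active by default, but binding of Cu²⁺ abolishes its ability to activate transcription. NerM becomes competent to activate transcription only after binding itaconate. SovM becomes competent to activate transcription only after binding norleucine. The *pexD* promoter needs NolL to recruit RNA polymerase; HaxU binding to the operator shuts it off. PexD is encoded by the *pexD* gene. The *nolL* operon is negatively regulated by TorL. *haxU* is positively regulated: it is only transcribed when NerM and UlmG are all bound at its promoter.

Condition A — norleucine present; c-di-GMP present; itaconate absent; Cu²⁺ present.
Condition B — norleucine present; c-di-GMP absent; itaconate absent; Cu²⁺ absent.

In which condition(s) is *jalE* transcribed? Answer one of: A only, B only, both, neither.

Condition A:
Norleucine is present, so SovM is active.
c-di-GMP is present, so TorL is inactive.
With no repressor bound, *nolL* is transcribed.
So NolL is produced and active.
Itaconate is absent, so NerM is inactive.
Cu²⁺ is present, so UlmG is inactive.
Required activator NerM is absent, so *haxU* is not transcribed.
So HaxU is not produced.
No repressor is bound and NolL is active, so *pexD* is transcribed.
So PexD is produced and active.
With repressor PexD bound, *jalE* is not transcribed.
→ *jalE* is OFF in A.
Condition B:
Norleucine is present, so SovM is active.
c-di-GMP is absent, so TorL is active.
With repressor TorL bound, *nolL* is not transcribed.
So NolL is not produced.
Itaconate is absent, so NerM is inactive.
Cu²⁺ is absent, so UlmG is active.
Required activator NerM is absent, so *haxU* is not transcribed.
So HaxU is not produced.
Required activator NolL is absent, so *pexD* is not transcribed.
So PexD is not produced.
No repressor is bound and SovM is active, so *jalE* is transcribed.
→ *jalE* is ON in B.

B only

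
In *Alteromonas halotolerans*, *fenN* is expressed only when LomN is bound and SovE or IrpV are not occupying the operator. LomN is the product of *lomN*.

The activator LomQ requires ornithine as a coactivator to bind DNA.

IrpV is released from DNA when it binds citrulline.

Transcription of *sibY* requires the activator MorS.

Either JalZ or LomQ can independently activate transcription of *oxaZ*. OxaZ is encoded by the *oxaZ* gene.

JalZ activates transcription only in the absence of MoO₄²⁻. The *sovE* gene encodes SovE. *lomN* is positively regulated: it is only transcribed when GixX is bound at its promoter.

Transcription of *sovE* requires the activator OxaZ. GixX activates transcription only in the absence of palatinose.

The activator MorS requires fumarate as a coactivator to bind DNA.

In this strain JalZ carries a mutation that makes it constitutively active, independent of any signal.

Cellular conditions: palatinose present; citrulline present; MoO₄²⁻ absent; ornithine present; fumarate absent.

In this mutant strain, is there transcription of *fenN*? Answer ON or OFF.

OFF

Palatinose is present, so GixX is inactive.
Required activator GixX is absent, so *lomN* is not transcribed.
So LomN is not produced.
JalZ is constitutively active in this strain.
Ornithine is present, so LomQ is active.
Activator JalZ is present, so *oxaZ* is transcribed.
So OxaZ is produced and active.
No repressor is bound and OxaZ is active, so *sovE* is transcribed.
So SovE is produced and active.
Citrulline is present, so IrpV is inactive.
With repressor SovE bound, *fenN* is not transcribed.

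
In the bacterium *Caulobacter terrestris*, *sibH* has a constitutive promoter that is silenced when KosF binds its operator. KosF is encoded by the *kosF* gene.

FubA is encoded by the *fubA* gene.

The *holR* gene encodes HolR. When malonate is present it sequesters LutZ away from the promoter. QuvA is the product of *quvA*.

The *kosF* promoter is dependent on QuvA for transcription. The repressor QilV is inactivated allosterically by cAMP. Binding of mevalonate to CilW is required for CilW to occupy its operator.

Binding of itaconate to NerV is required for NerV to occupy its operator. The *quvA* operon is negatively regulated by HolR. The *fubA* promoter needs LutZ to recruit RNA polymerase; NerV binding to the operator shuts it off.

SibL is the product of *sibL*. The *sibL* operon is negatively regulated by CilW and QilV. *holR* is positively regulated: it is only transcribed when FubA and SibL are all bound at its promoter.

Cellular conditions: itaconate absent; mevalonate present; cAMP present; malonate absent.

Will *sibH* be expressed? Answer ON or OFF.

OFF

Malonate is absent, so LutZ is active.
Itaconate is absent, so NerV is inactive.
No repressor is bound and LutZ is active, so *fubA* is transcribed.
So FubA is produced and active.
Mevalonate is present, so CilW is active.
cAMP is present, so QilV is inactive.
With repressor CilW bound, *sibL* is not transcribed.
So SibL is not produced.
Required activator SibL is absent, so *holR* is not transcribed.
So HolR is not produced.
With no repressor bound, *quvA* is transcribed.
So QuvA is produced and active.
No repressor is bound and QuvA is active, so *kosF* is transcribed.
So KosF is produced and active.
With repressor KosF bound, *sibH* is not transcribed.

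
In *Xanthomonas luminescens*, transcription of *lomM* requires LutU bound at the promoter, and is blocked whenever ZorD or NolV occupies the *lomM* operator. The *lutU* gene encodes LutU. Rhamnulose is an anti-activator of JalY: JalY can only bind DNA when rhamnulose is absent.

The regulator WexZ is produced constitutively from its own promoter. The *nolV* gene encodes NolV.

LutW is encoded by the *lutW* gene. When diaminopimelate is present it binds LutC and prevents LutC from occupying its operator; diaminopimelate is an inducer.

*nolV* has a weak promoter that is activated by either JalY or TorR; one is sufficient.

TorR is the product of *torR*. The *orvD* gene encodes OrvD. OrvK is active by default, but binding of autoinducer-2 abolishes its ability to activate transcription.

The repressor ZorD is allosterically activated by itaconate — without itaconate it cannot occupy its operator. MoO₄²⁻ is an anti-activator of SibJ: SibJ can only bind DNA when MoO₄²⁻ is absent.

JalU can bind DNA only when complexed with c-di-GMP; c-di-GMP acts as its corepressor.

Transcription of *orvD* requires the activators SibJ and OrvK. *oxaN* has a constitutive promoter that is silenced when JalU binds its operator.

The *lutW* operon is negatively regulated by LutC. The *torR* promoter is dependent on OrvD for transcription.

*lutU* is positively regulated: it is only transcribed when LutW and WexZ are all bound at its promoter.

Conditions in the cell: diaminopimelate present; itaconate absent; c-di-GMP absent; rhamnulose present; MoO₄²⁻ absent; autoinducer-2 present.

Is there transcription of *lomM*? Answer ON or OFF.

ON

Itaconate is absent, so ZorD is inactive.
Diaminopimelate is present, so LutC is inactive.
With no repressor bound, *lutW* is transcribed.
So LutW is produced and active.
WexZ is produced constitutively and is active.
No repressor is bound and LutW and WexZ are active, so *lutU* is transcribed.
So LutU is produced and active.
Rhamnulose is present, so JalY is inactive.
MoO₄²⁻ is absent, so SibJ is active.
Autoinducer-2 is present, so OrvK is inactive.
Required activator OrvK is absent, so *orvD* is not transcribed.
So OrvD is not produced.
Required activator OrvD is absent, so *torR* is not transcribed.
So TorR is not produced.
No activator is available at the *nolV* promoter, so *nolV* is not transcribed.
So NolV is not produced.
No repressor is bound and LutU is active, so *lomM* is transcribed.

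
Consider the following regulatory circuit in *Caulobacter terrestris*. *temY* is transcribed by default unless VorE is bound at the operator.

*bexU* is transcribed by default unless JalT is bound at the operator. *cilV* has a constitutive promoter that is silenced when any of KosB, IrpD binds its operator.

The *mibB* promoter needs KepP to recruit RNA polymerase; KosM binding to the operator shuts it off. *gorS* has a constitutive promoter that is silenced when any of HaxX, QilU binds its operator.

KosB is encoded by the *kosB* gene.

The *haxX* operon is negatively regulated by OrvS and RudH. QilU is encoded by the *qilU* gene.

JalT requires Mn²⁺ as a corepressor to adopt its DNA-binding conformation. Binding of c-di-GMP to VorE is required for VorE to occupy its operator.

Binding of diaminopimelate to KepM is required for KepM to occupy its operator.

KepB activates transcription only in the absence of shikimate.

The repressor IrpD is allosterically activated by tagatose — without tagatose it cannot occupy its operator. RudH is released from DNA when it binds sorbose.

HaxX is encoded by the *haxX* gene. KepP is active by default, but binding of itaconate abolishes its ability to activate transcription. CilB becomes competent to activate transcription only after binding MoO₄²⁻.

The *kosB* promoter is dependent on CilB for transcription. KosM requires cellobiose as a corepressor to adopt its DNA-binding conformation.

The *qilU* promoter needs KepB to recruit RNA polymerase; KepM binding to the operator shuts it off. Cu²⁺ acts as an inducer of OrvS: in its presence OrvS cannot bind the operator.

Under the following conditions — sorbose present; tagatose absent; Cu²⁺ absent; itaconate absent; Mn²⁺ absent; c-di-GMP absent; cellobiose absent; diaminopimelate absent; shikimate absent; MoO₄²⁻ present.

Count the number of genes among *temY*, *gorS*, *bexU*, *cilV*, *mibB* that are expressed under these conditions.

c-di-GMP is absent, so VorE is inactive.
With no repressor bound, *temY* is transcribed.
→ *temY* is ON.
Cu²⁺ is absent, so OrvS is active.
Sorbose is present, so RudH is inactive.
With repressor OrvS bound, *haxX* is not transcribed.
So HaxX is not produced.
Shikimate is absent, so KepB is active.
Diaminopimelate is absent, so KepM is inactive.
No repressor is bound and KepB is active, so *qilU* is transcribed.
So QilU is produced and active.
With repressor QilU bound, *gorS* is not transcribed.
→ *gorS* is OFF.
Mn²⁺ is absent, so JalT is inactive.
With no repressor bound, *bexU* is transcribed.
→ *bexU* is ON.
MoO₄²⁻ is present, so CilB is active.
No repressor is bound and CilB is active, so *kosB* is transcribed.
So KosB is produced and active.
Tagatose is absent, so IrpD is inactive.
With repressor KosB bound, *cilV* is not transcribed.
→ *cilV* is OFF.
Cellobiose is absent, so KosM is inactive.
Itaconate is absent, so KepP is active.
No repressor is bound and KepP is active, so *mibB* is transcribed.
→ *mibB* is ON.
3 of the 5 genes are transcribed.

3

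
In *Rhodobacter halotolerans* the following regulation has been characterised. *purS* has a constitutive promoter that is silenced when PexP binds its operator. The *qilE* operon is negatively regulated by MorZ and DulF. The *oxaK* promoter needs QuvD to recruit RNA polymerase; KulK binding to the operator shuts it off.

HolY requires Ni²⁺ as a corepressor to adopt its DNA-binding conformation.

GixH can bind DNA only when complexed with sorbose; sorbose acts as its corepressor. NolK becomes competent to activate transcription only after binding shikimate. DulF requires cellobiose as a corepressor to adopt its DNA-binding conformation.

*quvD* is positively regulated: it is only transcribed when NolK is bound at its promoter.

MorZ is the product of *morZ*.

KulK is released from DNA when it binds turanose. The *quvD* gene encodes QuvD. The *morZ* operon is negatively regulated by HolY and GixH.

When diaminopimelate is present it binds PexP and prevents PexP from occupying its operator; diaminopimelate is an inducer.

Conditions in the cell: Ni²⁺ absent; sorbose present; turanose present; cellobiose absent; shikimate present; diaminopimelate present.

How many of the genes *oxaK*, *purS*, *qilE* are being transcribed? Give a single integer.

3

Shikimate is present, so NolK is active.
No repressor is bound and NolK is active, so *quvD* is transcribed.
So QuvD is produced and active.
Turanose is present, so KulK is inactive.
No repressor is bound and QuvD is active, so *oxaK* is transcribed.
→ *oxaK* is ON.
Diaminopimelate is present, so PexP is inactive.
With no repressor bound, *purS* is transcribed.
→ *purS* is ON.
Ni²⁺ is absent, so HolY is inactive.
Sorbose is present, so GixH is active.
With repressor GixH bound, *morZ* is not transcribed.
So MorZ is not produced.
Cellobiose is absent, so DulF is inactive.
With no repressor bound, *qilE* is transcribed.
→ *qilE* is ON.
3 of the 3 genes are transcribed.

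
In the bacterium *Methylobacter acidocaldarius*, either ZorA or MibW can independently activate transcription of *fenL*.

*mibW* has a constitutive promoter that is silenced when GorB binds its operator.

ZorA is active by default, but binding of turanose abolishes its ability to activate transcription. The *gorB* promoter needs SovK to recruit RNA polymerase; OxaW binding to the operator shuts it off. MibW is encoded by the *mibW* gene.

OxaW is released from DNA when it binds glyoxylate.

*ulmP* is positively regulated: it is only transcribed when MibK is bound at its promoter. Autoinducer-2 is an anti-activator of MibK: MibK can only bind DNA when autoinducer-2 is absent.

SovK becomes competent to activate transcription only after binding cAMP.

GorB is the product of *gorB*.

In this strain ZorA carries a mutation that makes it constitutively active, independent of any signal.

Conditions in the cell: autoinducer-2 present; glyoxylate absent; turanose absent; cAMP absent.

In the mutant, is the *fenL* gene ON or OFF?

ZorA is constitutively active in this strain.
cAMP is absent, so SovK is inactive.
Glyoxylate is absent, so OxaW is active.
With repressor OxaW bound, *gorB* is not transcribed.
So GorB is not produced.
With no repressor bound, *mibW* is transcribed.
So MibW is produced and active.
Activator ZorA is present, so *fenL* is transcribed.

ON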